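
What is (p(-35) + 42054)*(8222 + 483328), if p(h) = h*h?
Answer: 21273792450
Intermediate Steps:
p(h) = h**2
(p(-35) + 42054)*(8222 + 483328) = ((-35)**2 + 42054)*(8222 + 483328) = (1225 + 42054)*491550 = 43279*491550 = 21273792450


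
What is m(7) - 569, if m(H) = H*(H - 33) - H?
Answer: -758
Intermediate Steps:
m(H) = -H + H*(-33 + H) (m(H) = H*(-33 + H) - H = -H + H*(-33 + H))
m(7) - 569 = 7*(-34 + 7) - 569 = 7*(-27) - 569 = -189 - 569 = -758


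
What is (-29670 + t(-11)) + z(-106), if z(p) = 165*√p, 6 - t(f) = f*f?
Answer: -29785 + 165*I*√106 ≈ -29785.0 + 1698.8*I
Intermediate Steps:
t(f) = 6 - f² (t(f) = 6 - f*f = 6 - f²)
(-29670 + t(-11)) + z(-106) = (-29670 + (6 - 1*(-11)²)) + 165*√(-106) = (-29670 + (6 - 1*121)) + 165*(I*√106) = (-29670 + (6 - 121)) + 165*I*√106 = (-29670 - 115) + 165*I*√106 = -29785 + 165*I*√106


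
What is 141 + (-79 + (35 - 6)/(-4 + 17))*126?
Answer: -123915/13 ≈ -9531.9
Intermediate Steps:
141 + (-79 + (35 - 6)/(-4 + 17))*126 = 141 + (-79 + 29/13)*126 = 141 - 998/13*126 = 141 - 125748/13 = -123915/13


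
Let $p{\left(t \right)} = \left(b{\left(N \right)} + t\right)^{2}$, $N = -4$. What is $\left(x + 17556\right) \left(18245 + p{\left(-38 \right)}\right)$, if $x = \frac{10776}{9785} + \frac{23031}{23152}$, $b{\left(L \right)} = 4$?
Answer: $\frac{77170422847430007}{226542320} \approx 3.4064 \cdot 10^{8}$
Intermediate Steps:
$x = \frac{474844287}{226542320}$ ($x = 10776 \cdot \frac{1}{9785} + 23031 \cdot \frac{1}{23152} = \frac{10776}{9785} + \frac{23031}{23152} = \frac{474844287}{226542320} \approx 2.0961$)
$p{\left(t \right)} = \left(4 + t\right)^{2}$
$\left(x + 17556\right) \left(18245 + p{\left(-38 \right)}\right) = \left(\frac{474844287}{226542320} + 17556\right) \left(18245 + \left(4 - 38\right)^{2}\right) = \frac{3977651814207 \left(18245 + \left(-34\right)^{2}\right)}{226542320} = \frac{3977651814207 \left(18245 + 1156\right)}{226542320} = \frac{3977651814207}{226542320} \cdot 19401 = \frac{77170422847430007}{226542320}$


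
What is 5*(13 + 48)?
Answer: 305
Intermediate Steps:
5*(13 + 48) = 5*61 = 305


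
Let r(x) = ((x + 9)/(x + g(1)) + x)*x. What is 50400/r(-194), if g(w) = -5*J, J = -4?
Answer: 4384800/3256387 ≈ 1.3465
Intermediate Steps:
g(w) = 20 (g(w) = -5*(-4) = 20)
r(x) = x*(x + (9 + x)/(20 + x)) (r(x) = ((x + 9)/(x + 20) + x)*x = ((9 + x)/(20 + x) + x)*x = (x + (9 + x)/(20 + x))*x = x*(x + (9 + x)/(20 + x)))
50400/r(-194) = 50400/((-194*(9 + (-194)² + 21*(-194))/(20 - 194))) = 50400/((-194*(9 + 37636 - 4074)/(-174))) = 50400/((-194*(-1/174)*33571)) = 50400/(3256387/87) = 50400*(87/3256387) = 4384800/3256387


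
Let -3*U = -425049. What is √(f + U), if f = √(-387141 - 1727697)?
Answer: √(141683 + 33*I*√1942) ≈ 376.41 + 1.932*I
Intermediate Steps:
U = 141683 (U = -⅓*(-425049) = 141683)
f = 33*I*√1942 (f = √(-2114838) = 33*I*√1942 ≈ 1454.2*I)
√(f + U) = √(33*I*√1942 + 141683) = √(141683 + 33*I*√1942)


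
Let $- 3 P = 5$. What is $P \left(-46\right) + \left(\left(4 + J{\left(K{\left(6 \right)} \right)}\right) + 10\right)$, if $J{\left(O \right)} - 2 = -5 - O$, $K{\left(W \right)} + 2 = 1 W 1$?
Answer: $\frac{251}{3} \approx 83.667$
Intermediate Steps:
$P = - \frac{5}{3}$ ($P = \left(- \frac{1}{3}\right) 5 = - \frac{5}{3} \approx -1.6667$)
$K{\left(W \right)} = -2 + W$ ($K{\left(W \right)} = -2 + 1 W 1 = -2 + W 1 = -2 + W$)
$J{\left(O \right)} = -3 - O$ ($J{\left(O \right)} = 2 - \left(5 + O\right) = -3 - O$)
$P \left(-46\right) + \left(\left(4 + J{\left(K{\left(6 \right)} \right)}\right) + 10\right) = \left(- \frac{5}{3}\right) \left(-46\right) + \left(\left(4 - 7\right) + 10\right) = \frac{230}{3} + \left(\left(4 - 7\right) + 10\right) = \frac{230}{3} + \left(-3 + 10\right) = \frac{230}{3} + 7 = \frac{251}{3}$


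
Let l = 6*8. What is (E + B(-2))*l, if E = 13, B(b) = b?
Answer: 528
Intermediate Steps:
l = 48
(E + B(-2))*l = (13 - 2)*48 = 11*48 = 528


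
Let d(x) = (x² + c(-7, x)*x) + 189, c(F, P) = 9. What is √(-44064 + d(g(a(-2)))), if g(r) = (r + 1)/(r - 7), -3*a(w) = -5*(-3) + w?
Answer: I*√12679085/17 ≈ 209.46*I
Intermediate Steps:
a(w) = -5 - w/3 (a(w) = -(-5*(-3) + w)/3 = -(15 + w)/3 = -5 - w/3)
g(r) = (1 + r)/(-7 + r)
d(x) = 189 + x² + 9*x (d(x) = (x² + 9*x) + 189 = 189 + x² + 9*x)
√(-44064 + d(g(a(-2)))) = √(-44064 + (189 + ((1 + (-5 - ⅓*(-2)))/(-7 + (-5 - ⅓*(-2))))² + 9*((1 + (-5 - ⅓*(-2)))/(-7 + (-5 - ⅓*(-2)))))) = √(-44064 + (189 + ((1 + (-5 + ⅔))/(-7 + (-5 + ⅔)))² + 9*((1 + (-5 + ⅔))/(-7 + (-5 + ⅔))))) = √(-44064 + (189 + ((1 - 13/3)/(-7 - 13/3))² + 9*((1 - 13/3)/(-7 - 13/3)))) = √(-44064 + (189 + (-10/3/(-34/3))² + 9*(-10/3/(-34/3)))) = √(-44064 + (189 + (-3/34*(-10/3))² + 9*(-3/34*(-10/3)))) = √(-44064 + (189 + (5/17)² + 9*(5/17))) = √(-44064 + (189 + 25/289 + 45/17)) = √(-44064 + 55411/289) = √(-12679085/289) = I*√12679085/17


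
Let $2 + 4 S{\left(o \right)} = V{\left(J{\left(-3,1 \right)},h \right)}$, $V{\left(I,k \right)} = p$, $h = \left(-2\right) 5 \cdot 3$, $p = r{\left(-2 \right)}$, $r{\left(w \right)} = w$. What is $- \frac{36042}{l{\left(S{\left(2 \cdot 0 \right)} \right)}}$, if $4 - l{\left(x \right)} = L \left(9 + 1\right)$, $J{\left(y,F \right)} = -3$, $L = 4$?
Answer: $\frac{6007}{6} \approx 1001.2$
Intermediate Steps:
$p = -2$
$h = -30$ ($h = \left(-10\right) 3 = -30$)
$V{\left(I,k \right)} = -2$
$S{\left(o \right)} = -1$ ($S{\left(o \right)} = - \frac{1}{2} + \frac{1}{4} \left(-2\right) = - \frac{1}{2} - \frac{1}{2} = -1$)
$l{\left(x \right)} = -36$ ($l{\left(x \right)} = 4 - 4 \left(9 + 1\right) = 4 - 4 \cdot 10 = 4 - 40 = -36$)
$- \frac{36042}{l{\left(S{\left(2 \cdot 0 \right)} \right)}} = - \frac{36042}{-36} = \left(-36042\right) \left(- \frac{1}{36}\right) = \frac{6007}{6}$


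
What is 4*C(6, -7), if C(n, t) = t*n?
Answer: -168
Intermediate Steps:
C(n, t) = n*t
4*C(6, -7) = 4*(6*(-7)) = 4*(-42) = -168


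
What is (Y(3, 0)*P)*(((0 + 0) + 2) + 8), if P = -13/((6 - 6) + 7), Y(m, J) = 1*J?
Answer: 0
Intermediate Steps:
Y(m, J) = J
P = -13/7 (P = -13/(0 + 7) = -13/7 ≈ -1.8571)
(Y(3, 0)*P)*(((0 + 0) + 2) + 8) = (0*(-13/7))*(((0 + 0) + 2) + 8) = 0*((0 + 2) + 8) = 0*(2 + 8) = 0*10 = 0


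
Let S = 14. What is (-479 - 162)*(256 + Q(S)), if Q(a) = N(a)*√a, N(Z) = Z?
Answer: -164096 - 8974*√14 ≈ -1.9767e+5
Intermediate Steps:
Q(a) = a^(3/2) (Q(a) = a*√a = a^(3/2))
(-479 - 162)*(256 + Q(S)) = (-479 - 162)*(256 + 14^(3/2)) = -641*(256 + 14*√14) = -164096 - 8974*√14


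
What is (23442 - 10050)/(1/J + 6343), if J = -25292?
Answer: 338710464/160427155 ≈ 2.1113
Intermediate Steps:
(23442 - 10050)/(1/J + 6343) = (23442 - 10050)/(1/(-25292) + 6343) = 13392/(-1/25292 + 6343) = 13392/(160427155/25292) = 13392*(25292/160427155) = 338710464/160427155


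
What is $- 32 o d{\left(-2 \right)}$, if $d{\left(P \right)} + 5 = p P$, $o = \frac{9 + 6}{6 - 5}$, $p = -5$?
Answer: $-2400$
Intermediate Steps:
$o = 15$ ($o = \frac{15}{1} = 15 \cdot 1 = 15$)
$d{\left(P \right)} = -5 - 5 P$
$- 32 o d{\left(-2 \right)} = \left(-32\right) 15 \left(-5 - -10\right) = - 480 \left(-5 + 10\right) = \left(-480\right) 5 = -2400$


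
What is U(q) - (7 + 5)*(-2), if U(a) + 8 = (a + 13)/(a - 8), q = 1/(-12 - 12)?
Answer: 2777/193 ≈ 14.389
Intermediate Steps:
q = -1/24 (q = 1/(-24) = -1/24 ≈ -0.041667)
U(a) = -8 + (13 + a)/(-8 + a) (U(a) = -8 + (a + 13)/(a - 8) = -8 + (13 + a)/(-8 + a))
U(q) - (7 + 5)*(-2) = 7*(11 - 1*(-1/24))/(-8 - 1/24) - (7 + 5)*(-2) = 7*(11 + 1/24)/(-193/24) - 12*(-2) = 7*(-24/193)*(265/24) - 1*(-24) = -1855/193 + 24 = 2777/193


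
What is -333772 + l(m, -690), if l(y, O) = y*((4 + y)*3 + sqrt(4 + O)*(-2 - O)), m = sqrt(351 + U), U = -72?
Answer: -332935 + 36*sqrt(31) + 14448*I*sqrt(434) ≈ -3.3273e+5 + 3.0099e+5*I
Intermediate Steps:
m = 3*sqrt(31) (m = sqrt(351 - 72) = sqrt(279) = 3*sqrt(31) ≈ 16.703)
l(y, O) = y*(12 + 3*y + sqrt(4 + O)*(-2 - O)) (l(y, O) = y*((12 + 3*y) + sqrt(4 + O)*(-2 - O)) = y*(12 + 3*y + sqrt(4 + O)*(-2 - O)))
-333772 + l(m, -690) = -333772 + (3*sqrt(31))*(12 - 2*sqrt(4 - 690) + 3*(3*sqrt(31)) - 1*(-690)*sqrt(4 - 690)) = -333772 + (3*sqrt(31))*(12 - 14*I*sqrt(14) + 9*sqrt(31) - 1*(-690)*sqrt(-686)) = -333772 + (3*sqrt(31))*(12 - 14*I*sqrt(14) + 9*sqrt(31) - 1*(-690)*7*I*sqrt(14)) = -333772 + (3*sqrt(31))*(12 - 14*I*sqrt(14) + 9*sqrt(31) + 4830*I*sqrt(14)) = -333772 + (3*sqrt(31))*(12 + 9*sqrt(31) + 4816*I*sqrt(14)) = -333772 + 3*sqrt(31)*(12 + 9*sqrt(31) + 4816*I*sqrt(14))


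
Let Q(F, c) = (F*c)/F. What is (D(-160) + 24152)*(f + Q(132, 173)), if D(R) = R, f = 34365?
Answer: 828635696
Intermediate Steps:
Q(F, c) = c
(D(-160) + 24152)*(f + Q(132, 173)) = (-160 + 24152)*(34365 + 173) = 23992*34538 = 828635696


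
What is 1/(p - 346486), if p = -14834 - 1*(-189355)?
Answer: -1/171965 ≈ -5.8151e-6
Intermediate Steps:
p = 174521 (p = -14834 + 189355 = 174521)
1/(p - 346486) = 1/(174521 - 346486) = 1/(-171965) = -1/171965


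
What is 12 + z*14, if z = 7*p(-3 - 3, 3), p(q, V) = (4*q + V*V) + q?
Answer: -2046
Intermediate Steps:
p(q, V) = V² + 5*q (p(q, V) = (4*q + V²) + q = (V² + 4*q) + q = V² + 5*q)
z = -147 (z = 7*(3² + 5*(-3 - 3)) = 7*(9 + 5*(-6)) = 7*(9 - 30) = 7*(-21) = -147)
12 + z*14 = 12 - 147*14 = 12 - 2058 = -2046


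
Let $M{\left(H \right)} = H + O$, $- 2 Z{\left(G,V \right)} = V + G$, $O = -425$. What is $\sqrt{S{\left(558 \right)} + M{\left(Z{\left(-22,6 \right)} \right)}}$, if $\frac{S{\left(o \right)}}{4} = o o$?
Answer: $\sqrt{1245039} \approx 1115.8$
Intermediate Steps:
$S{\left(o \right)} = 4 o^{2}$ ($S{\left(o \right)} = 4 o o = 4 o^{2}$)
$Z{\left(G,V \right)} = - \frac{G}{2} - \frac{V}{2}$ ($Z{\left(G,V \right)} = - \frac{V + G}{2} = - \frac{G + V}{2} = - \frac{G}{2} - \frac{V}{2}$)
$M{\left(H \right)} = -425 + H$ ($M{\left(H \right)} = H - 425 = -425 + H$)
$\sqrt{S{\left(558 \right)} + M{\left(Z{\left(-22,6 \right)} \right)}} = \sqrt{4 \cdot 558^{2} - 417} = \sqrt{4 \cdot 311364 + \left(-425 + \left(11 - 3\right)\right)} = \sqrt{1245456 + \left(-425 + 8\right)} = \sqrt{1245456 - 417} = \sqrt{1245039}$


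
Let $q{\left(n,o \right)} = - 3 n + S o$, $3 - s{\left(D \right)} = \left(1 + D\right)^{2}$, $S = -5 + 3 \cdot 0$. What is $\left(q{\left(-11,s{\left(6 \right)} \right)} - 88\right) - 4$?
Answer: $171$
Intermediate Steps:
$S = -5$ ($S = -5 + 0 = -5$)
$s{\left(D \right)} = 3 - \left(1 + D\right)^{2}$
$q{\left(n,o \right)} = - 5 o - 3 n$ ($q{\left(n,o \right)} = - 3 n - 5 o = - 5 o - 3 n$)
$\left(q{\left(-11,s{\left(6 \right)} \right)} - 88\right) - 4 = \left(\left(- 5 \left(3 - \left(1 + 6\right)^{2}\right) - -33\right) - 88\right) - 4 = \left(\left(- 5 \left(3 - 7^{2}\right) + 33\right) - 88\right) - 4 = \left(\left(- 5 \left(3 - 49\right) + 33\right) - 88\right) - 4 = \left(\left(\left(-5\right) \left(-46\right) + 33\right) - 88\right) - 4 = \left(\left(230 + 33\right) - 88\right) - 4 = \left(263 - 88\right) - 4 = 175 - 4 = 171$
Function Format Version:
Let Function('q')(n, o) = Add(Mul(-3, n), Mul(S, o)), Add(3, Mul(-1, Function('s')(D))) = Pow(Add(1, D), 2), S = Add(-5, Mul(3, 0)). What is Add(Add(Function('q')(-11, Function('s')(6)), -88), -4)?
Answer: 171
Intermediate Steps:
S = -5 (S = Add(-5, 0) = -5)
Function('s')(D) = Add(3, Mul(-1, Pow(Add(1, D), 2)))
Function('q')(n, o) = Add(Mul(-5, o), Mul(-3, n)) (Function('q')(n, o) = Add(Mul(-3, n), Mul(-5, o)) = Add(Mul(-5, o), Mul(-3, n)))
Add(Add(Function('q')(-11, Function('s')(6)), -88), -4) = Add(Add(Add(Mul(-5, Add(3, Mul(-1, Pow(Add(1, 6), 2)))), Mul(-3, -11)), -88), -4) = Add(Add(Add(Mul(-5, Add(3, Mul(-1, Pow(7, 2)))), 33), -88), -4) = Add(Add(Add(Mul(-5, Add(3, Mul(-1, 49))), 33), -88), -4) = Add(Add(Add(Mul(-5, Add(3, -49)), 33), -88), -4) = Add(Add(Add(Mul(-5, -46), 33), -88), -4) = Add(Add(Add(230, 33), -88), -4) = Add(Add(263, -88), -4) = Add(175, -4) = 171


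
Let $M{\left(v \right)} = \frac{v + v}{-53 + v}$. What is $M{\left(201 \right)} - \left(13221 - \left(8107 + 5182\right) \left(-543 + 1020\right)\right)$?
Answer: $\frac{468096969}{74} \approx 6.3256 \cdot 10^{6}$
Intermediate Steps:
$M{\left(v \right)} = \frac{2 v}{-53 + v}$
$M{\left(201 \right)} - \left(13221 - \left(8107 + 5182\right) \left(-543 + 1020\right)\right) = 2 \cdot 201 \frac{1}{-53 + 201} - \left(13221 - \left(8107 + 5182\right) \left(-543 + 1020\right)\right) = 2 \cdot 201 \cdot \frac{1}{148} + \left(13289 \cdot 477 - 13221\right) = 2 \cdot 201 \cdot \frac{1}{148} + \left(6338853 - 13221\right) = \frac{201}{74} + 6325632 = \frac{468096969}{74}$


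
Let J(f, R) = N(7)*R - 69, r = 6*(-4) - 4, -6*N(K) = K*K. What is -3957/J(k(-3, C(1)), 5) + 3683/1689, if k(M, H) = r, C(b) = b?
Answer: 42527335/1113051 ≈ 38.208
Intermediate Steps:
N(K) = -K²/6 (N(K) = -K*K/6 = -K²/6)
r = -28 (r = -24 - 4 = -28)
k(M, H) = -28
J(f, R) = -69 - 49*R/6 (J(f, R) = (-⅙*7²)*R - 69 = (-⅙*49)*R - 69 = -49*R/6 - 69 = -69 - 49*R/6)
-3957/J(k(-3, C(1)), 5) + 3683/1689 = -3957/(-69 - 49/6*5) + 3683/1689 = -3957/(-69 - 245/6) + 3683*(1/1689) = -3957/(-659/6) + 3683/1689 = -3957*(-6/659) + 3683/1689 = 23742/659 + 3683/1689 = 42527335/1113051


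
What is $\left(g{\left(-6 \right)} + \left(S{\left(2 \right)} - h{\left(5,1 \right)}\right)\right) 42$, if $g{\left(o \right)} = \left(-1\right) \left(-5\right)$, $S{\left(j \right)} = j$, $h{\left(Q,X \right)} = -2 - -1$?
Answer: $336$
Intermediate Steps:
$h{\left(Q,X \right)} = -1$ ($h{\left(Q,X \right)} = -2 + 1 = -1$)
$g{\left(o \right)} = 5$
$\left(g{\left(-6 \right)} + \left(S{\left(2 \right)} - h{\left(5,1 \right)}\right)\right) 42 = \left(5 + \left(2 - -1\right)\right) 42 = \left(5 + \left(2 + 1\right)\right) 42 = \left(5 + 3\right) 42 = 8 \cdot 42 = 336$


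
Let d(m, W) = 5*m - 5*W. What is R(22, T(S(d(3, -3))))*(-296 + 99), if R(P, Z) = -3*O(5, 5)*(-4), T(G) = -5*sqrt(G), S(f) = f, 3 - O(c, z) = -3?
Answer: -14184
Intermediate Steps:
d(m, W) = -5*W + 5*m
O(c, z) = 6 (O(c, z) = 3 - 1*(-3) = 3 + 3 = 6)
R(P, Z) = 72 (R(P, Z) = -3*6*(-4) = -18*(-4) = 72)
R(22, T(S(d(3, -3))))*(-296 + 99) = 72*(-296 + 99) = 72*(-197) = -14184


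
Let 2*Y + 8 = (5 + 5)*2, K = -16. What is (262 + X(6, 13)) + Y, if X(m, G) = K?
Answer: 252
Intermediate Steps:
X(m, G) = -16
Y = 6 (Y = -4 + ((5 + 5)*2)/2 = -4 + (10*2)/2 = -4 + (½)*20 = -4 + 10 = 6)
(262 + X(6, 13)) + Y = (262 - 16) + 6 = 246 + 6 = 252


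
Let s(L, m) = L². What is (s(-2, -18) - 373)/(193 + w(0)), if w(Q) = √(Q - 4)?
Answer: -71217/37253 + 738*I/37253 ≈ -1.9117 + 0.01981*I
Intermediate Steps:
w(Q) = √(-4 + Q)
(s(-2, -18) - 373)/(193 + w(0)) = ((-2)² - 373)/(193 + √(-4 + 0)) = (4 - 373)/(193 + √(-4)) = -369*(193 - 2*I)/37253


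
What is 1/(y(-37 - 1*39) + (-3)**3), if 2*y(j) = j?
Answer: -1/65 ≈ -0.015385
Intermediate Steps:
y(j) = j/2
1/(y(-37 - 1*39) + (-3)**3) = 1/((-37 - 1*39)/2 + (-3)**3) = 1/((-37 - 39)/2 - 27) = 1/((1/2)*(-76) - 27) = 1/(-38 - 27) = 1/(-65) = -1/65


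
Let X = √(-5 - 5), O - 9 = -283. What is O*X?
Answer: -274*I*√10 ≈ -866.46*I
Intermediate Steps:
O = -274 (O = 9 - 283 = -274)
X = I*√10 (X = √(-10) = I*√10 ≈ 3.1623*I)
O*X = -274*I*√10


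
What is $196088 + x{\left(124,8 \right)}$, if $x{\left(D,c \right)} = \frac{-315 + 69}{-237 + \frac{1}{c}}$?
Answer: $\frac{371588728}{1895} \approx 1.9609 \cdot 10^{5}$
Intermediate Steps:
$x{\left(D,c \right)} = - \frac{246}{-237 + \frac{1}{c}}$
$196088 + x{\left(124,8 \right)} = 196088 + 246 \cdot 8 \frac{1}{-1 + 237 \cdot 8} = 196088 + 246 \cdot 8 \frac{1}{-1 + 1896} = 196088 + 246 \cdot 8 \cdot \frac{1}{1895} = 196088 + \frac{1968}{1895} = \frac{371588728}{1895}$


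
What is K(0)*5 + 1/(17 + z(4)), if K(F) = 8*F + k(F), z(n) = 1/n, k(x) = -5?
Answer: -1721/69 ≈ -24.942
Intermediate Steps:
z(n) = 1/n
K(F) = -5 + 8*F (K(F) = 8*F - 5 = -5 + 8*F)
K(0)*5 + 1/(17 + z(4)) = (-5 + 8*0)*5 + 1/(17 + 1/4) = (-5 + 0)*5 + 1/(17 + 1/4) = -5*5 + 1/(69/4) = -25 + 4/69 = -1721/69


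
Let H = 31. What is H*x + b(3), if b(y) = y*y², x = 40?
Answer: 1267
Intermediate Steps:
b(y) = y³
H*x + b(3) = 31*40 + 3³ = 1240 + 27 = 1267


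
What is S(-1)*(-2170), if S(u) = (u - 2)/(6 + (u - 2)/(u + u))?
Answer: 868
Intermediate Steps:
S(u) = (-2 + u)/(6 + (-2 + u)/(2*u)) (S(u) = (-2 + u)/(6 + (-2 + u)/((2*u))) = (-2 + u)/(6 + (-2 + u)*(1/(2*u))) = (-2 + u)/(6 + (-2 + u)/(2*u)))
S(-1)*(-2170) = (2*(-1)*(-2 - 1)/(-2 + 13*(-1)))*(-2170) = (2*(-1)*(-3)/(-2 - 13))*(-2170) = (2*(-1)*(-3)/(-15))*(-2170) = (2*(-1)*(-1/15)*(-3))*(-2170) = -2/5*(-2170) = 868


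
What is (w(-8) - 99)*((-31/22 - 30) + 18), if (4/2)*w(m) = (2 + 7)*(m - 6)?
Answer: 23895/11 ≈ 2172.3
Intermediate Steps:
w(m) = -27 + 9*m/2 (w(m) = ((2 + 7)*(m - 6))/2 = (9*(-6 + m))/2 = (-54 + 9*m)/2 = -27 + 9*m/2)
(w(-8) - 99)*((-31/22 - 30) + 18) = ((-27 + (9/2)*(-8)) - 99)*((-31/22 - 30) + 18) = ((-27 - 36) - 99)*((-31*1/22 - 30) + 18) = (-63 - 99)*((-31/22 - 30) + 18) = -162*(-691/22 + 18) = -162*(-295/22) = 23895/11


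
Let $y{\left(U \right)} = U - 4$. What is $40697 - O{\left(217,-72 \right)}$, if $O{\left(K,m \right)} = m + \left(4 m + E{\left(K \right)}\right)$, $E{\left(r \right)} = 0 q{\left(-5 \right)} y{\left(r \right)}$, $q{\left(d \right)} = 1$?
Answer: $41057$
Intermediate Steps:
$y{\left(U \right)} = -4 + U$ ($y{\left(U \right)} = U - 4 = -4 + U$)
$E{\left(r \right)} = 0$ ($E{\left(r \right)} = 0 \cdot 1 \left(-4 + r\right) = 0 \left(-4 + r\right) = 0$)
$O{\left(K,m \right)} = 5 m$ ($O{\left(K,m \right)} = m + \left(4 m + 0\right) = m + 4 m = 5 m$)
$40697 - O{\left(217,-72 \right)} = 40697 - 5 \left(-72\right) = 40697 - -360 = 40697 + 360 = 41057$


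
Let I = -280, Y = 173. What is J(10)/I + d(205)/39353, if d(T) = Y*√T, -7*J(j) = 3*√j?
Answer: 3*√10/1960 + 173*√205/39353 ≈ 0.067783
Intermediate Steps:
J(j) = -3*√j/7
d(T) = 173*√T
J(10)/I + d(205)/39353 = -3*√10/7/(-280) + (173*√205)/39353 = -3*√10/7*(-1/280) + (173*√205)*(1/39353) = 3*√10/1960 + 173*√205/39353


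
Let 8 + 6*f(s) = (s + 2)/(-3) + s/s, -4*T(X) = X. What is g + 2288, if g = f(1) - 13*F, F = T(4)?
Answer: 6899/3 ≈ 2299.7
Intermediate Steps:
T(X) = -X/4
f(s) = -23/18 - s/18 (f(s) = -4/3 + ((s + 2)/(-3) + s/s)/6 = -4/3 + ((2 + s)*(-⅓) + 1)/6 = -4/3 + ((-⅔ - s/3) + 1)/6 = -4/3 + (⅓ - s/3)/6 = -4/3 + (1/18 - s/18) = -23/18 - s/18)
F = -1 (F = -¼*4 = -1)
g = 35/3 (g = (-23/18 - 1/18*1) - 13*(-1) = (-23/18 - 1/18) + 13 = -4/3 + 13 = 35/3 ≈ 11.667)
g + 2288 = 35/3 + 2288 = 6899/3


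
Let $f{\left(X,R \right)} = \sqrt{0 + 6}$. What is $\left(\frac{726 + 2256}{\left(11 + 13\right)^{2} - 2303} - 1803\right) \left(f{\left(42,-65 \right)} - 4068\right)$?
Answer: $\frac{12678991884}{1727} - \frac{3116763 \sqrt{6}}{1727} \approx 7.3372 \cdot 10^{6}$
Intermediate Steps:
$f{\left(X,R \right)} = \sqrt{6}$
$\left(\frac{726 + 2256}{\left(11 + 13\right)^{2} - 2303} - 1803\right) \left(f{\left(42,-65 \right)} - 4068\right) = \left(\frac{726 + 2256}{\left(11 + 13\right)^{2} - 2303} - 1803\right) \left(\sqrt{6} - 4068\right) = \left(\frac{2982}{24^{2} - 2303} - 1803\right) \left(-4068 + \sqrt{6}\right) = \left(\frac{2982}{576 - 2303} - 1803\right) \left(-4068 + \sqrt{6}\right) = \left(\frac{2982}{-1727} - 1803\right) \left(-4068 + \sqrt{6}\right) = \left(2982 \left(- \frac{1}{1727}\right) - 1803\right) \left(-4068 + \sqrt{6}\right) = \left(- \frac{2982}{1727} - 1803\right) \left(-4068 + \sqrt{6}\right) = - \frac{3116763 \left(-4068 + \sqrt{6}\right)}{1727} = \frac{12678991884}{1727} - \frac{3116763 \sqrt{6}}{1727}$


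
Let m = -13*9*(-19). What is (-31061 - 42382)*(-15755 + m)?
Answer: 993830676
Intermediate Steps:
m = 2223 (m = -117*(-19) = 2223)
(-31061 - 42382)*(-15755 + m) = (-31061 - 42382)*(-15755 + 2223) = -73443*(-13532) = 993830676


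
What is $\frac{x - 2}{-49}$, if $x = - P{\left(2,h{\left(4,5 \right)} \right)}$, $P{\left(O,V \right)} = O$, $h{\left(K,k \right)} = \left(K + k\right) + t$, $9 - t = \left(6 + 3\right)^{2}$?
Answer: $\frac{4}{49} \approx 0.081633$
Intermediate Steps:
$t = -72$ ($t = 9 - \left(6 + 3\right)^{2} = 9 - 9^{2} = 9 - 81 = -72$)
$h{\left(K,k \right)} = -72 + K + k$ ($h{\left(K,k \right)} = \left(K + k\right) - 72 = -72 + K + k$)
$x = -2$ ($x = \left(-1\right) 2 = -2$)
$\frac{x - 2}{-49} = \frac{-2 - 2}{-49} = \left(- \frac{1}{49}\right) \left(-4\right) = \frac{4}{49}$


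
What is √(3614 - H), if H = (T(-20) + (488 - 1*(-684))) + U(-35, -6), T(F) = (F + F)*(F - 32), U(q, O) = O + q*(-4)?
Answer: 2*√57 ≈ 15.100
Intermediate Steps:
U(q, O) = O - 4*q
T(F) = 2*F*(-32 + F) (T(F) = (2*F)*(-32 + F) = 2*F*(-32 + F))
H = 3386 (H = (2*(-20)*(-32 - 20) + (488 - 1*(-684))) + (-6 - 4*(-35)) = (2*(-20)*(-52) + (488 + 684)) + (-6 + 140) = (2080 + 1172) + 134 = 3252 + 134 = 3386)
√(3614 - H) = √(3614 - 1*3386) = √(3614 - 3386) = √228 = 2*√57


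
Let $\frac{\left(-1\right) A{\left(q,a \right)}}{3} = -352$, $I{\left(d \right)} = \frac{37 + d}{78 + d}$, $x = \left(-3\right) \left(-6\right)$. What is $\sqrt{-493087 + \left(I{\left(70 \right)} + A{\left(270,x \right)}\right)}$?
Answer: $\frac{i \sqrt{2694357797}}{74} \approx 701.45 i$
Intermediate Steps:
$x = 18$
$I{\left(d \right)} = \frac{37 + d}{78 + d}$
$A{\left(q,a \right)} = 1056$ ($A{\left(q,a \right)} = \left(-3\right) \left(-352\right) = 1056$)
$\sqrt{-493087 + \left(I{\left(70 \right)} + A{\left(270,x \right)}\right)} = \sqrt{-493087 + \left(\frac{37 + 70}{78 + 70} + 1056\right)} = \sqrt{-493087 + \left(\frac{1}{148} \cdot 107 + 1056\right)} = \sqrt{-493087 + \left(\frac{107}{148} + 1056\right)} = \sqrt{-493087 + \frac{156395}{148}} = \sqrt{- \frac{72820481}{148}} = \frac{i \sqrt{2694357797}}{74}$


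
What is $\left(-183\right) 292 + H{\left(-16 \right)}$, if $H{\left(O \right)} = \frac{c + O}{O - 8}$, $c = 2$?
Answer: $- \frac{641225}{12} \approx -53435.0$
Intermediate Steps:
$H{\left(O \right)} = \frac{2 + O}{-8 + O}$ ($H{\left(O \right)} = \frac{2 + O}{O - 8} = \frac{2 + O}{-8 + O}$)
$\left(-183\right) 292 + H{\left(-16 \right)} = \left(-183\right) 292 + \frac{2 - 16}{-8 - 16} = -53436 + \frac{1}{-24} \left(-14\right) = -53436 - - \frac{7}{12} = -53436 + \frac{7}{12} = - \frac{641225}{12}$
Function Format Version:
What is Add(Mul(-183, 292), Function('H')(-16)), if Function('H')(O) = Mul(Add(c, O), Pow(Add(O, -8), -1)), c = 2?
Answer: Rational(-641225, 12) ≈ -53435.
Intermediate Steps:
Function('H')(O) = Mul(Pow(Add(-8, O), -1), Add(2, O)) (Function('H')(O) = Mul(Add(2, O), Pow(Add(O, -8), -1)) = Mul(Add(2, O), Pow(Add(-8, O), -1)) = Mul(Pow(Add(-8, O), -1), Add(2, O)))
Add(Mul(-183, 292), Function('H')(-16)) = Add(Mul(-183, 292), Mul(Pow(Add(-8, -16), -1), Add(2, -16))) = Add(-53436, Mul(Pow(-24, -1), -14)) = Add(-53436, Mul(Rational(-1, 24), -14)) = Add(-53436, Rational(7, 12)) = Rational(-641225, 12)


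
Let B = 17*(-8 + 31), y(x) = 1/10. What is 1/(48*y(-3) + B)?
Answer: 5/1979 ≈ 0.0025265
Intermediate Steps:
y(x) = 1/10
B = 391 (B = 17*23 = 391)
1/(48*y(-3) + B) = 1/(48*(1/10) + 391) = 1/(24/5 + 391) = 1/(1979/5) = 5/1979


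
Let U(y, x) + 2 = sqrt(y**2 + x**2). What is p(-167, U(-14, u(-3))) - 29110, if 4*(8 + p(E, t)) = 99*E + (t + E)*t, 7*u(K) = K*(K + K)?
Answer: -6490755/196 - 171*sqrt(2482)/14 ≈ -33725.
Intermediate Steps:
u(K) = 2*K**2/7 (u(K) = (K*(K + K))/7 = (K*(2*K))/7 = (2*K**2)/7 = 2*K**2/7)
U(y, x) = -2 + sqrt(x**2 + y**2) (U(y, x) = -2 + sqrt(y**2 + x**2) = -2 + sqrt(x**2 + y**2))
p(E, t) = -8 + 99*E/4 + t*(E + t)/4 (p(E, t) = -8 + (99*E + (t + E)*t)/4 = -8 + (99*E + (E + t)*t)/4 = -8 + (99*E + t*(E + t))/4 = -8 + (99*E/4 + t*(E + t)/4) = -8 + 99*E/4 + t*(E + t)/4)
p(-167, U(-14, u(-3))) - 29110 = (-8 + (-2 + sqrt(((2/7)*(-3)**2)**2 + (-14)**2))**2/4 + (99/4)*(-167) + (1/4)*(-167)*(-2 + sqrt(((2/7)*(-3)**2)**2 + (-14)**2))) - 29110 = (-8 + (-2 + sqrt(((2/7)*9)**2 + 196))**2/4 - 16533/4 + (1/4)*(-167)*(-2 + sqrt(((2/7)*9)**2 + 196))) - 29110 = (-8 + (-2 + sqrt((18/7)**2 + 196))**2/4 - 16533/4 + (1/4)*(-167)*(-2 + sqrt((18/7)**2 + 196))) - 29110 = (-8 + (-2 + sqrt(324/49 + 196))**2/4 - 16533/4 + (1/4)*(-167)*(-2 + sqrt(324/49 + 196))) - 29110 = (-8 + (-2 + sqrt(9928/49))**2/4 - 16533/4 + (1/4)*(-167)*(-2 + sqrt(9928/49))) - 29110 = (-8 + (-2 + 2*sqrt(2482)/7)**2/4 - 16533/4 + (1/4)*(-167)*(-2 + 2*sqrt(2482)/7)) - 29110 = (-8 + (-2 + 2*sqrt(2482)/7)**2/4 - 16533/4 + (167/2 - 167*sqrt(2482)/14)) - 29110 = (-16231/4 - 167*sqrt(2482)/14 + (-2 + 2*sqrt(2482)/7)**2/4) - 29110 = -132671/4 - 167*sqrt(2482)/14 + (-2 + 2*sqrt(2482)/7)**2/4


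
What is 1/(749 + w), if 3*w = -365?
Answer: 3/1882 ≈ 0.0015940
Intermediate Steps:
w = -365/3 (w = (⅓)*(-365) = -365/3 ≈ -121.67)
1/(749 + w) = 1/(749 - 365/3) = 1/(1882/3) = 3/1882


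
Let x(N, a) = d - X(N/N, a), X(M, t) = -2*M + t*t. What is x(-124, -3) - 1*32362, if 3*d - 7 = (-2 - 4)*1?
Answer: -97106/3 ≈ -32369.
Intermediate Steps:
X(M, t) = t² - 2*M (X(M, t) = -2*M + t² = t² - 2*M)
d = ⅓ (d = 7/3 + ((-2 - 4)*1)/3 = 7/3 + (-6*1)/3 = 7/3 + (⅓)*(-6) = 7/3 - 2 = ⅓ ≈ 0.33333)
x(N, a) = 7/3 - a² (x(N, a) = ⅓ - (a² - 2*N/N) = ⅓ - (a² - 2*1) = ⅓ - (a² - 2) = ⅓ - (-2 + a²) = ⅓ + (2 - a²) = 7/3 - a²)
x(-124, -3) - 1*32362 = (7/3 - 1*(-3)²) - 1*32362 = (7/3 - 1*9) - 32362 = (7/3 - 9) - 32362 = -20/3 - 32362 = -97106/3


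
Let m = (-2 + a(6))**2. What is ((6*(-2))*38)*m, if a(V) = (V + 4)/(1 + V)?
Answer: -7296/49 ≈ -148.90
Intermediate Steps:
a(V) = (4 + V)/(1 + V)
m = 16/49 (m = (-2 + (4 + 6)/(1 + 6))**2 = (-2 + 10/7)**2 = (-4/7)**2 = 16/49 ≈ 0.32653)
((6*(-2))*38)*m = ((6*(-2))*38)*(16/49) = -12*38*(16/49) = -456*16/49 = -7296/49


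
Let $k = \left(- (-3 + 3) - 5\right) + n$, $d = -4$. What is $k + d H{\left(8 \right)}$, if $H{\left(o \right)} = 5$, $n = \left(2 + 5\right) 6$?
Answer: $17$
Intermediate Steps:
$n = 42$ ($n = 7 \cdot 6 = 42$)
$k = 37$ ($k = \left(- (-3 + 3) - 5\right) + 42 = \left(\left(-1\right) 0 - 5\right) + 42 = \left(0 - 5\right) + 42 = -5 + 42 = 37$)
$k + d H{\left(8 \right)} = 37 - 20 = 17$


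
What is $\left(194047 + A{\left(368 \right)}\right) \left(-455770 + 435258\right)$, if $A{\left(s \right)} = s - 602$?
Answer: $-3975492256$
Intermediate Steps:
$A{\left(s \right)} = -602 + s$
$\left(194047 + A{\left(368 \right)}\right) \left(-455770 + 435258\right) = \left(194047 + \left(-602 + 368\right)\right) \left(-455770 + 435258\right) = \left(194047 - 234\right) \left(-20512\right) = 193813 \left(-20512\right) = -3975492256$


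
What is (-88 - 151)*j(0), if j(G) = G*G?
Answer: 0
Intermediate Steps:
j(G) = G²
(-88 - 151)*j(0) = (-88 - 151)*0² = -239*0 = 0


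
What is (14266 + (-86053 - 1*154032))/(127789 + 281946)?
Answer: -225819/409735 ≈ -0.55113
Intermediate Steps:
(14266 + (-86053 - 1*154032))/(127789 + 281946) = (14266 + (-86053 - 154032))/409735 = (14266 - 240085)*(1/409735) = -225819*1/409735 = -225819/409735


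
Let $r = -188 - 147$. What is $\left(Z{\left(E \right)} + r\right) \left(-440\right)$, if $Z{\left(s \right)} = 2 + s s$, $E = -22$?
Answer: $-66440$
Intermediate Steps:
$r = -335$
$Z{\left(s \right)} = 2 + s^{2}$
$\left(Z{\left(E \right)} + r\right) \left(-440\right) = \left(\left(2 + \left(-22\right)^{2}\right) - 335\right) \left(-440\right) = \left(\left(2 + 484\right) - 335\right) \left(-440\right) = \left(486 - 335\right) \left(-440\right) = 151 \left(-440\right) = -66440$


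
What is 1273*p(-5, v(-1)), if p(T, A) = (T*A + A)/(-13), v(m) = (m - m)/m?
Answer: 0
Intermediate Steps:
v(m) = 0 (v(m) = 0/m = 0)
p(T, A) = -A/13 - A*T/13 (p(T, A) = (A*T + A)*(-1/13) = (A + A*T)*(-1/13) = -A/13 - A*T/13)
1273*p(-5, v(-1)) = 1273*(-1/13*0*(1 - 5)) = 1273*(-1/13*0*(-4)) = 1273*0 = 0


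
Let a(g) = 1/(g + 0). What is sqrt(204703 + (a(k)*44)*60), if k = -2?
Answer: sqrt(203383) ≈ 450.98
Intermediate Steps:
a(g) = 1/g
sqrt(204703 + (a(k)*44)*60) = sqrt(204703 + (44/(-2))*60) = sqrt(204703 - 1/2*44*60) = sqrt(204703 - 22*60) = sqrt(204703 - 1320) = sqrt(203383)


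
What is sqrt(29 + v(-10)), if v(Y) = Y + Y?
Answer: 3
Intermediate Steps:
v(Y) = 2*Y
sqrt(29 + v(-10)) = sqrt(29 + 2*(-10)) = sqrt(29 - 20) = sqrt(9) = 3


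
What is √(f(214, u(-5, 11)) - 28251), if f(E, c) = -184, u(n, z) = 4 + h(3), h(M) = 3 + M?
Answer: 11*I*√235 ≈ 168.63*I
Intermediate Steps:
u(n, z) = 10 (u(n, z) = 4 + (3 + 3) = 4 + 6 = 10)
√(f(214, u(-5, 11)) - 28251) = √(-184 - 28251) = √(-28435) = 11*I*√235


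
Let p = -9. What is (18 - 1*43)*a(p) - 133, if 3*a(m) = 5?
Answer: -524/3 ≈ -174.67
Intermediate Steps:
a(m) = 5/3 (a(m) = (1/3)*5 = 5/3)
(18 - 1*43)*a(p) - 133 = (18 - 1*43)*(5/3) - 133 = (18 - 43)*(5/3) - 133 = -25*5/3 - 133 = -125/3 - 133 = -524/3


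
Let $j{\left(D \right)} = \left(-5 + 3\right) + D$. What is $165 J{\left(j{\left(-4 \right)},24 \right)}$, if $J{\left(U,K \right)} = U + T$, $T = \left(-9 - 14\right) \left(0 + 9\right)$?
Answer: $-35145$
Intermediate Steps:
$T = -207$ ($T = \left(-23\right) 9 = -207$)
$j{\left(D \right)} = -2 + D$
$J{\left(U,K \right)} = -207 + U$ ($J{\left(U,K \right)} = U - 207 = -207 + U$)
$165 J{\left(j{\left(-4 \right)},24 \right)} = 165 \left(-207 - 6\right) = 165 \left(-213\right) = -35145$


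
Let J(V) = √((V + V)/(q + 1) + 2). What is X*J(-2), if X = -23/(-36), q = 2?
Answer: 23*√6/108 ≈ 0.52165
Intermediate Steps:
J(V) = √(2 + 2*V/3) (J(V) = √((V + V)/(2 + 1) + 2) = √((2*V)/3 + 2) = √((2*V)*(⅓) + 2) = √(2*V/3 + 2) = √(2 + 2*V/3))
X = 23/36 (X = -23*(-1/36) = 23/36 ≈ 0.63889)
X*J(-2) = 23*(√(18 + 6*(-2))/3)/36 = 23*(√(18 - 12)/3)/36 = 23*(√6/3)/36 = 23*√6/108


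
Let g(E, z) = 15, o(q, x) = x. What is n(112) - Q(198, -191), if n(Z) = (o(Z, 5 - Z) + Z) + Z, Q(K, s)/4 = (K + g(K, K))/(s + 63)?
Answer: 3957/32 ≈ 123.66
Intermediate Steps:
Q(K, s) = 4*(15 + K)/(63 + s) (Q(K, s) = 4*((K + 15)/(s + 63)) = 4*((15 + K)/(63 + s)) = 4*(15 + K)/(63 + s))
n(Z) = 5 + Z (n(Z) = ((5 - Z) + Z) + Z = 5 + Z)
n(112) - Q(198, -191) = (5 + 112) - 4*(15 + 198)/(63 - 191) = 117 - 4*213/(-128) = 117 - 4*(-1)*213/128 = 117 - 1*(-213/32) = 117 + 213/32 = 3957/32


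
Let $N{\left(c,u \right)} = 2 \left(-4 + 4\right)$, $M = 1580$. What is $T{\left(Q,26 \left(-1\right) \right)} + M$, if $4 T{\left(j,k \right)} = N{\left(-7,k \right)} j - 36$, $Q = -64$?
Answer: $1571$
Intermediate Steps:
$N{\left(c,u \right)} = 0$ ($N{\left(c,u \right)} = 2 \cdot 0 = 0$)
$T{\left(j,k \right)} = -9$ ($T{\left(j,k \right)} = \frac{0 j - 36}{4} = \frac{0 - 36}{4} = \frac{1}{4} \left(-36\right) = -9$)
$T{\left(Q,26 \left(-1\right) \right)} + M = -9 + 1580 = 1571$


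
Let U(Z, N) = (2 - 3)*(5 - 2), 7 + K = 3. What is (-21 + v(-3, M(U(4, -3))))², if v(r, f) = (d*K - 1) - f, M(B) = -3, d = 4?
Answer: 1225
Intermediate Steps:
K = -4 (K = -7 + 3 = -4)
U(Z, N) = -3 (U(Z, N) = -1*3 = -3)
v(r, f) = -17 - f (v(r, f) = (4*(-4) - 1) - f = (-16 - 1) - f = -17 - f)
(-21 + v(-3, M(U(4, -3))))² = (-21 + (-17 - 1*(-3)))² = (-21 + (-17 + 3))² = (-21 - 14)² = (-35)² = 1225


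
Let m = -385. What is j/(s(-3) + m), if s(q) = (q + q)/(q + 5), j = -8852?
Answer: 2213/97 ≈ 22.814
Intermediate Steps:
s(q) = 2*q/(5 + q) (s(q) = (2*q)/(5 + q) = 2*q/(5 + q))
j/(s(-3) + m) = -8852/(2*(-3)/(5 - 3) - 385) = -8852/(2*(-3)/2 - 385) = -8852/(2*(-3)*(½) - 385) = -8852/(-3 - 385) = -8852/(-388) = -1/388*(-8852) = 2213/97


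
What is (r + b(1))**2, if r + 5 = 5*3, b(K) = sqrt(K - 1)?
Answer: 100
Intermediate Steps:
b(K) = sqrt(-1 + K)
r = 10 (r = -5 + 5*3 = -5 + 15 = 10)
(r + b(1))**2 = (10 + sqrt(-1 + 1))**2 = (10 + sqrt(0))**2 = (10 + 0)**2 = 10**2 = 100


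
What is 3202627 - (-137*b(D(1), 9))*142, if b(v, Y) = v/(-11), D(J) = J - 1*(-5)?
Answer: 35112173/11 ≈ 3.1920e+6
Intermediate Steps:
D(J) = 5 + J (D(J) = J + 5 = 5 + J)
b(v, Y) = -v/11 (b(v, Y) = v*(-1/11) = -v/11)
3202627 - (-137*b(D(1), 9))*142 = 3202627 - (-(-137)*(5 + 1)/11)*142 = 3202627 - (-(-137)*6/11)*142 = 3202627 - (-137*(-6/11))*142 = 3202627 - 822*142/11 = 3202627 - 1*116724/11 = 3202627 - 116724/11 = 35112173/11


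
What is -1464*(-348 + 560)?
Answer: -310368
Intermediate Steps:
-1464*(-348 + 560) = -1464*212 = -310368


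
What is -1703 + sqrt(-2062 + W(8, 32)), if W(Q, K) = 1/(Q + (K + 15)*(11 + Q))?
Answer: -1703 + 3*I*sqrt(185992529)/901 ≈ -1703.0 + 45.409*I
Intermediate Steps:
W(Q, K) = 1/(Q + (11 + Q)*(15 + K)) (W(Q, K) = 1/(Q + (15 + K)*(11 + Q)) = 1/(Q + (11 + Q)*(15 + K)))
-1703 + sqrt(-2062 + W(8, 32)) = -1703 + sqrt(-2062 + 1/(165 + 11*32 + 16*8 + 32*8)) = -1703 + sqrt(-2062 + 1/(165 + 352 + 128 + 256)) = -1703 + sqrt(-2062 + 1/901) = -1703 + sqrt(-1857861/901) = -1703 + 3*I*sqrt(185992529)/901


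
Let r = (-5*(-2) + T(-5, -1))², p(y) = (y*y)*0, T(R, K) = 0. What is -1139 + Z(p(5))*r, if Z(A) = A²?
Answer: -1139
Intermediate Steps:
p(y) = 0 (p(y) = y²*0 = 0)
r = 100 (r = (-5*(-2) + 0)² = (10 + 0)² = 10² = 100)
-1139 + Z(p(5))*r = -1139 + 0²*100 = -1139 + 0*100 = -1139 + 0 = -1139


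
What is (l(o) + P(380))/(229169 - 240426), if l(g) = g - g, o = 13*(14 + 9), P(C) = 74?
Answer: -74/11257 ≈ -0.0065737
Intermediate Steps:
o = 299 (o = 13*23 = 299)
l(g) = 0
(l(o) + P(380))/(229169 - 240426) = (0 + 74)/(229169 - 240426) = 74/(-11257) = 74*(-1/11257) = -74/11257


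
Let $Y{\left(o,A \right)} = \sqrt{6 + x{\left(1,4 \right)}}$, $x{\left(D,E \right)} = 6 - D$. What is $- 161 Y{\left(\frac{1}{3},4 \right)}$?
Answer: $- 161 \sqrt{11} \approx -533.98$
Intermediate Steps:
$Y{\left(o,A \right)} = \sqrt{11}$ ($Y{\left(o,A \right)} = \sqrt{6 + \left(6 - 1\right)} = \sqrt{6 + 5} = \sqrt{11}$)
$- 161 Y{\left(\frac{1}{3},4 \right)} = - 161 \sqrt{11}$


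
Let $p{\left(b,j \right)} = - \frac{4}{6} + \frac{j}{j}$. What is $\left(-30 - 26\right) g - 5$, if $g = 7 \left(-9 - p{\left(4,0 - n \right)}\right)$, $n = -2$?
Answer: $\frac{10961}{3} \approx 3653.7$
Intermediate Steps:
$p{\left(b,j \right)} = \frac{1}{3}$ ($p{\left(b,j \right)} = \left(-4\right) \frac{1}{6} + 1 = - \frac{2}{3} + 1 = \frac{1}{3}$)
$g = - \frac{196}{3}$ ($g = 7 \left(-9 - \frac{1}{3}\right) = 7 \left(- \frac{28}{3}\right) = - \frac{196}{3} \approx -65.333$)
$\left(-30 - 26\right) g - 5 = \left(-30 - 26\right) \left(- \frac{196}{3}\right) - 5 = \left(-56\right) \left(- \frac{196}{3}\right) - 5 = \frac{10976}{3} - 5 = \frac{10961}{3}$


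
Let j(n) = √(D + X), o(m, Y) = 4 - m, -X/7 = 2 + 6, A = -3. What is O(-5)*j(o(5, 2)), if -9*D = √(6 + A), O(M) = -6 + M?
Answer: -11*I*√(504 + √3)/3 ≈ -82.458*I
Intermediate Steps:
X = -56 (X = -7*(2 + 6) = -7*8 = -56)
D = -√3/9 (D = -√(6 - 3)/9 = -√3/9 ≈ -0.19245)
j(n) = √(-56 - √3/9) (j(n) = √(-√3/9 - 56) = √(-56 - √3/9))
O(-5)*j(o(5, 2)) = (-6 - 5)*(√(-504 - √3)/3) = -11*√(-504 - √3)/3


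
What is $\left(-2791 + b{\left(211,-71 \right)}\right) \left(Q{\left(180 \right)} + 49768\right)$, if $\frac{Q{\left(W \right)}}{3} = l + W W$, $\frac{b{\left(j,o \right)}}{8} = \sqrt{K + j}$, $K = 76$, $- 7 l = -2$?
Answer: $- \frac{2871330562}{7} + \frac{8230256 \sqrt{287}}{7} \approx -3.9027 \cdot 10^{8}$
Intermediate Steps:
$l = \frac{2}{7}$ ($l = \left(- \frac{1}{7}\right) \left(-2\right) = \frac{2}{7} \approx 0.28571$)
$b{\left(j,o \right)} = 8 \sqrt{76 + j}$
$Q{\left(W \right)} = \frac{6}{7} + 3 W^{2}$ ($Q{\left(W \right)} = 3 \left(\frac{2}{7} + W W\right) = 3 \left(\frac{2}{7} + W^{2}\right) = \frac{6}{7} + 3 W^{2}$)
$\left(-2791 + b{\left(211,-71 \right)}\right) \left(Q{\left(180 \right)} + 49768\right) = \left(-2791 + 8 \sqrt{76 + 211}\right) \left(\left(\frac{6}{7} + 3 \cdot 180^{2}\right) + 49768\right) = \left(-2791 + 8 \sqrt{287}\right) \left(\left(\frac{6}{7} + 3 \cdot 32400\right) + 49768\right) = \left(-2791 + 8 \sqrt{287}\right) \left(\left(\frac{6}{7} + 97200\right) + 49768\right) = \left(-2791 + 8 \sqrt{287}\right) \left(\frac{680406}{7} + 49768\right) = \left(-2791 + 8 \sqrt{287}\right) \frac{1028782}{7} = - \frac{2871330562}{7} + \frac{8230256 \sqrt{287}}{7}$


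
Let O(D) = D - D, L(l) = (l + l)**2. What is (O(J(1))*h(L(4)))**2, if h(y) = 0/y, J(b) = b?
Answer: 0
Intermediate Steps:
L(l) = 4*l**2 (L(l) = (2*l)**2 = 4*l**2)
O(D) = 0
h(y) = 0
(O(J(1))*h(L(4)))**2 = (0*0)**2 = 0**2 = 0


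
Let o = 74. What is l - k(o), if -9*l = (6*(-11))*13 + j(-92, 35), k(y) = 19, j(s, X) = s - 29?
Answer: 808/9 ≈ 89.778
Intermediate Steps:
j(s, X) = -29 + s
l = 979/9 (l = -((6*(-11))*13 + (-29 - 92))/9 = -(-66*13 - 121)/9 = -(-858 - 121)/9 = -⅑*(-979) = 979/9 ≈ 108.78)
l - k(o) = 979/9 - 1*19 = 979/9 - 19 = 808/9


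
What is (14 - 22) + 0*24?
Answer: -8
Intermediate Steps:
(14 - 22) + 0*24 = -8 + 0 = -8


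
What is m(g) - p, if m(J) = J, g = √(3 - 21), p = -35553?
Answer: 35553 + 3*I*√2 ≈ 35553.0 + 4.2426*I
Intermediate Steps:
g = 3*I*√2 (g = √(-18) = 3*I*√2 ≈ 4.2426*I)
m(g) - p = 3*I*√2 - 1*(-35553) = 3*I*√2 + 35553 = 35553 + 3*I*√2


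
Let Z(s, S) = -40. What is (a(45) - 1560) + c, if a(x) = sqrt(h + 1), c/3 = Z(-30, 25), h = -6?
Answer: -1680 + I*sqrt(5) ≈ -1680.0 + 2.2361*I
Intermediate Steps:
c = -120 (c = 3*(-40) = -120)
a(x) = I*sqrt(5) (a(x) = sqrt(-6 + 1) = sqrt(-5) = I*sqrt(5))
(a(45) - 1560) + c = (I*sqrt(5) - 1560) - 120 = (-1560 + I*sqrt(5)) - 120 = -1680 + I*sqrt(5)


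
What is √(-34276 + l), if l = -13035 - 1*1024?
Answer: I*√48335 ≈ 219.85*I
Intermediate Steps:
l = -14059 (l = -13035 - 1024 = -14059)
√(-34276 + l) = √(-34276 - 14059) = √(-48335) = I*√48335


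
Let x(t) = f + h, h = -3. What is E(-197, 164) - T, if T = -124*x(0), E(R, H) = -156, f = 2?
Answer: -280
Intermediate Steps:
x(t) = -1 (x(t) = 2 - 3 = -1)
T = 124 (T = -124*(-1) = 124)
E(-197, 164) - T = -156 - 1*124 = -156 - 124 = -280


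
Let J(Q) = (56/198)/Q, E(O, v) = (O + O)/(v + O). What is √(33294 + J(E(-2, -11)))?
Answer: √36258167/33 ≈ 182.47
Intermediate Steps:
E(O, v) = 2*O/(O + v) (E(O, v) = (2*O)/(O + v) = 2*O/(O + v))
J(Q) = 28/(99*Q) (J(Q) = (56*(1/198))/Q = 28/(99*Q))
√(33294 + J(E(-2, -11))) = √(33294 + 28/(99*((2*(-2)/(-2 - 11))))) = √(33294 + 28/(99*((2*(-2)/(-13))))) = √(33294 + 28/(99*((2*(-2)*(-1/13))))) = √(33294 + 28/(99*(4/13))) = √(33294 + (28/99)*(13/4)) = √(33294 + 91/99) = √(3296197/99) = √36258167/33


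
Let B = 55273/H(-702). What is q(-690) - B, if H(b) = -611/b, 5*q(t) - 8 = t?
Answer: -14955764/235 ≈ -63642.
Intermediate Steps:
q(t) = 8/5 + t/5
B = 2984742/47 (B = 55273/((-611/(-702))) = 55273/((-611*(-1/702))) = 55273/(47/54) = 55273*(54/47) = 2984742/47 ≈ 63505.)
q(-690) - B = (8/5 + (1/5)*(-690)) - 1*2984742/47 = (8/5 - 138) - 2984742/47 = -682/5 - 2984742/47 = -14955764/235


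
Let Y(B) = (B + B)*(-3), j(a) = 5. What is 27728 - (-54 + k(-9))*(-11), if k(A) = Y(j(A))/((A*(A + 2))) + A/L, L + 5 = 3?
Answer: 1141487/42 ≈ 27178.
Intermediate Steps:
L = -2 (L = -5 + 3 = -2)
Y(B) = -6*B (Y(B) = (2*B)*(-3) = -6*B)
k(A) = -A/2 - 30/(A*(2 + A)) (k(A) = (-6*5)/((A*(A + 2))) + A/(-2) = -30*1/(A*(2 + A)) + A*(-1/2) = -30/(A*(2 + A)) - A/2 = -A/2 - 30/(A*(2 + A)))
27728 - (-54 + k(-9))*(-11) = 27728 - (-54 + (-30 - 1*(-9)**2 - 1/2*(-9)**3)/((-9)*(2 - 9)))*(-11) = 27728 - (-54 - 1/9*(-30 - 1*81 - 1/2*(-729))/(-7))*(-11) = 27728 - (-54 - 1/9*(-1/7)*(-30 - 81 + 729/2))*(-11) = 27728 - (-54 - 1/9*(-1/7)*507/2)*(-11) = 27728 - (-54 + 169/42)*(-11) = 27728 - (-2099)*(-11)/42 = 27728 - 1*23089/42 = 27728 - 23089/42 = 1141487/42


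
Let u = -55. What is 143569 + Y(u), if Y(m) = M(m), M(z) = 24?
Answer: 143593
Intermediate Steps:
Y(m) = 24
143569 + Y(u) = 143569 + 24 = 143593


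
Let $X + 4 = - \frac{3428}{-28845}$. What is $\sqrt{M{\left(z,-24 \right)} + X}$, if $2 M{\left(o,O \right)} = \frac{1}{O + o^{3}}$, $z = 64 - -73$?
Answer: $\frac{i \sqrt{9489321389888317896190}}{49446656670} \approx 1.9701 i$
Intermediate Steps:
$z = 137$ ($z = 64 + 73 = 137$)
$M{\left(o,O \right)} = \frac{1}{2 \left(O + o^{3}\right)}$
$X = - \frac{111952}{28845}$ ($X = -4 - \frac{3428}{-28845} = -4 - - \frac{3428}{28845} = -4 + \frac{3428}{28845} = - \frac{111952}{28845} \approx -3.8812$)
$\sqrt{M{\left(z,-24 \right)} + X} = \sqrt{\frac{1}{2 \left(-24 + 137^{3}\right)} - \frac{111952}{28845}} = \sqrt{\frac{1}{2 \left(-24 + 2571353\right)} - \frac{111952}{28845}} = \sqrt{\frac{1}{2 \cdot 2571329} - \frac{111952}{28845}} = \sqrt{\frac{1}{2} \cdot \frac{1}{2571329} - \frac{111952}{28845}} = \sqrt{\frac{1}{5142658} - \frac{111952}{28845}} = \sqrt{- \frac{575730819571}{148339970010}} = \frac{i \sqrt{9489321389888317896190}}{49446656670}$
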